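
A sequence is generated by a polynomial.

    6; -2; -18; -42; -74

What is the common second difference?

First differences: -8, -16, -24, -32
Second differences: -8, -8, -8

-8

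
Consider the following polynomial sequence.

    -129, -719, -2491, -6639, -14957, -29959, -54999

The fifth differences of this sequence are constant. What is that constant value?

-120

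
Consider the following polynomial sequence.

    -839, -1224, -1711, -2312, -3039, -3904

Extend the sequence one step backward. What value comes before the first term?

-544

D1: -385, -487, -601, -727, -865
D2: -102, -114, -126, -138
D3: -12, -12, -12
The third differences are constant at -12.
Work back: -102 + 12 = -90;  -385 + 90 = -295;  -839 + 295 = -544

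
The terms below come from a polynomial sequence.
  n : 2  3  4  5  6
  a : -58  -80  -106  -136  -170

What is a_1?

-40

D1: -22, -26, -30, -34
D2: -4, -4, -4
The second differences are constant at -4.
Work back: -22 + 4 = -18;  -58 + 18 = -40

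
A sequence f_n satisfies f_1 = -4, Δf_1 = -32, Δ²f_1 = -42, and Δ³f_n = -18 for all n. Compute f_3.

-110

Build the table forward from the leading diagonal:
Δ³: -18, -18, -18
Δ²: -42, -60, -78
Δ: -32, -74, -134
f: -4, -36, -110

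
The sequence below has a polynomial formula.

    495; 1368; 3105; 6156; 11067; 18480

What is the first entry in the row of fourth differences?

Δ: 873, 1737, 3051, 4911, 7413
Δ²: 864, 1314, 1860, 2502
Δ³: 450, 546, 642
Δ⁴: 96, 96

96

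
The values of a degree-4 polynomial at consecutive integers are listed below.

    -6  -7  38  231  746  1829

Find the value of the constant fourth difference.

D1: -1, 45, 193, 515, 1083
D2: 46, 148, 322, 568
D3: 102, 174, 246
D4: 72, 72

72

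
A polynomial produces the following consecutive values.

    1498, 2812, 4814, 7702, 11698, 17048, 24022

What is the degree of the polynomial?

4

1314, 2002, 2888, 3996, 5350, 6974
688, 886, 1108, 1354, 1624
198, 222, 246, 270
24, 24, 24
The fourth differences are constant, so the polynomial has degree 4.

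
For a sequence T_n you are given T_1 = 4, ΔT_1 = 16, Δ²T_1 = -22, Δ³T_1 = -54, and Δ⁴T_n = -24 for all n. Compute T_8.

Build the table forward from the leading diagonal:
Δ⁴: -24  -24  -24  -24  -24  -24  -24  -24
Δ³: -54  -78  -102  -126  -150  -174  -198  -222
Δ²: -22  -76  -154  -256  -382  -532  -706  -904
Δ: 16  -6  -82  -236  -492  -874  -1406  -2112
T: 4  20  14  -68  -304  -796  -1670  -3076

-3076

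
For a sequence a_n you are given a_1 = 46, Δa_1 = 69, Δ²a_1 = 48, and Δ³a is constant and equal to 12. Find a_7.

Build the table forward from the leading diagonal:
Δ³: 12, 12, 12, 12, 12, 12, 12
Δ²: 48, 60, 72, 84, 96, 108, 120
Δ: 69, 117, 177, 249, 333, 429, 537
a: 46, 115, 232, 409, 658, 991, 1420

1420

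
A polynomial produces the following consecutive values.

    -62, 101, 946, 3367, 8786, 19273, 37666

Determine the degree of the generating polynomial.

5

First differences: 163, 845, 2421, 5419, 10487, 18393
Second differences: 682, 1576, 2998, 5068, 7906
Third differences: 894, 1422, 2070, 2838
Fourth differences: 528, 648, 768
Fifth differences: 120, 120
The fifth differences are constant, so the polynomial has degree 5.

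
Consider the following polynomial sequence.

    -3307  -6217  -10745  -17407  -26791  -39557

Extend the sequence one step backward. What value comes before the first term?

-1571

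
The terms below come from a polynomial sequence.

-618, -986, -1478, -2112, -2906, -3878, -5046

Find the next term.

-6428

-368 , -492 , -634 , -794 , -972 , -1168
-124 , -142 , -160 , -178 , -196
-18 , -18 , -18 , -18
Third differences constant at -18.
-196 − 18 = -214;  -1168 − 214 = -1382;  -5046 − 1382 = -6428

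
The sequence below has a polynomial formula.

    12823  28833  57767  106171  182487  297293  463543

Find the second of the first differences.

First differences: 16010, 28934, 48404, 76316, 114806, 166250
Second differences: 12924, 19470, 27912, 38490, 51444
Third differences: 6546, 8442, 10578, 12954
Fourth differences: 1896, 2136, 2376
Fifth differences: 240, 240

28934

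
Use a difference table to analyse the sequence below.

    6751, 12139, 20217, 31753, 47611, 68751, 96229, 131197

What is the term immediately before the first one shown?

5388, 8078, 11536, 15858, 21140, 27478, 34968
2690, 3458, 4322, 5282, 6338, 7490
768, 864, 960, 1056, 1152
96, 96, 96, 96
The fourth differences are constant at 96.
Work back: 768 − 96 = 672;  2690 − 672 = 2018;  5388 − 2018 = 3370;  6751 − 3370 = 3381

3381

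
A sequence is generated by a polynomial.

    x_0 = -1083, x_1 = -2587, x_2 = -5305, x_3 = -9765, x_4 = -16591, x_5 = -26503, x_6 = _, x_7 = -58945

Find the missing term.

Using the first 6 terms:
First differences: -1504, -2718, -4460, -6826, -9912
Second differences: -1214, -1742, -2366, -3086
Third differences: -528, -624, -720
Fourth differences: -96, -96
Constant fourth difference = -96.
Extend forward: -720 − 96 = -816;  -3086 − 816 = -3902;  -9912 − 3902 = -13814;  -26503 − 13814 = -40317

-40317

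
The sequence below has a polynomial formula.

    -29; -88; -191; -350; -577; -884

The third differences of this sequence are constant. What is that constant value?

-12

Δ: -59, -103, -159, -227, -307
Δ²: -44, -56, -68, -80
Δ³: -12, -12, -12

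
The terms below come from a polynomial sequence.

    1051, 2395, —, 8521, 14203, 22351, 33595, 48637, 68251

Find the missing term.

4747

Using the last 6 terms:
Δ: 5682  8148  11244  15042  19614
Δ²: 2466  3096  3798  4572
Δ³: 630  702  774
Δ⁴: 72  72
Constant fourth difference = 72.
Extend backward: 630 − 72 = 558;  2466 − 558 = 1908;  5682 − 1908 = 3774;  8521 − 3774 = 4747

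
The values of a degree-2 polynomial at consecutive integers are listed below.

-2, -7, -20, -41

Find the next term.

-70

Δ: -5, -13, -21
Δ²: -8, -8
Second differences constant at -8.
-21 − 8 = -29;  -41 − 29 = -70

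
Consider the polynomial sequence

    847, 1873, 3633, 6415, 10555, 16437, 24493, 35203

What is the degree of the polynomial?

Δ: 1026, 1760, 2782, 4140, 5882, 8056, 10710
Δ²: 734, 1022, 1358, 1742, 2174, 2654
Δ³: 288, 336, 384, 432, 480
Δ⁴: 48, 48, 48, 48
The fourth differences are constant, so the polynomial has degree 4.

4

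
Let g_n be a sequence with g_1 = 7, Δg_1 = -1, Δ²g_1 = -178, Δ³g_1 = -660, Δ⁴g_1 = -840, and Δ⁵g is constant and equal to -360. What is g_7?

Build the table forward from the leading diagonal:
D5: -360, -360, -360, -360, -360, -360, -360
D4: -840, -1200, -1560, -1920, -2280, -2640, -3000
D3: -660, -1500, -2700, -4260, -6180, -8460, -11100
D2: -178, -838, -2338, -5038, -9298, -15478, -23938
D1: -1, -179, -1017, -3355, -8393, -17691, -33169
g: 7, 6, -173, -1190, -4545, -12938, -30629

-30629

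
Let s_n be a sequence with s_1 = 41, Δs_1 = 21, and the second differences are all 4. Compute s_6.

186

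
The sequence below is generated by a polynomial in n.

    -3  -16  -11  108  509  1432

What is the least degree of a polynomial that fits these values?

4

Δ: -13, 5, 119, 401, 923
Δ²: 18, 114, 282, 522
Δ³: 96, 168, 240
Δ⁴: 72, 72
The fourth differences are constant, so the polynomial has degree 4.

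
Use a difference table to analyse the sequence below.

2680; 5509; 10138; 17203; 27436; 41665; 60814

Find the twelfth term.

269419

2829, 4629, 7065, 10233, 14229, 19149
1800, 2436, 3168, 3996, 4920
636, 732, 828, 924
96, 96, 96
The fourth differences are constant (96).
924 + 96 = 1020;  4920 + 1020 = 5940;  19149 + 5940 = 25089;  60814 + 25089 = 85903
1020 + 96 = 1116;  5940 + 1116 = 7056;  25089 + 7056 = 32145;  85903 + 32145 = 118048
1116 + 96 = 1212;  7056 + 1212 = 8268;  32145 + 8268 = 40413;  118048 + 40413 = 158461
1212 + 96 = 1308;  8268 + 1308 = 9576;  40413 + 9576 = 49989;  158461 + 49989 = 208450
1308 + 96 = 1404;  9576 + 1404 = 10980;  49989 + 10980 = 60969;  208450 + 60969 = 269419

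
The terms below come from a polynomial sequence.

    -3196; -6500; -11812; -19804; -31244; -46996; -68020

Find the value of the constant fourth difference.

-96

First differences: -3304, -5312, -7992, -11440, -15752, -21024
Second differences: -2008, -2680, -3448, -4312, -5272
Third differences: -672, -768, -864, -960
Fourth differences: -96, -96, -96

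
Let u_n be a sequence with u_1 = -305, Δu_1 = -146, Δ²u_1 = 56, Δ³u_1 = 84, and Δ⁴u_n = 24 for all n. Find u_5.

Build the table forward from the leading diagonal:
Δ⁴: 24  24  24  24  24
Δ³: 84  108  132  156  180
Δ²: 56  140  248  380  536
Δ: -146  -90  50  298  678
u: -305  -451  -541  -491  -193

-193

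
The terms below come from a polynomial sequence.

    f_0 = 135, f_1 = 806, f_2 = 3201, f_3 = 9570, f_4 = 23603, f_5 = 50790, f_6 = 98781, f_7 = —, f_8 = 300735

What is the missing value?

Using the first 7 terms:
671  2395  6369  14033  27187  47991
1724  3974  7664  13154  20804
2250  3690  5490  7650
1440  1800  2160
360  360
Constant fifth difference = 360.
Extend forward: 2160 + 360 = 2520;  7650 + 2520 = 10170;  20804 + 10170 = 30974;  47991 + 30974 = 78965;  98781 + 78965 = 177746

177746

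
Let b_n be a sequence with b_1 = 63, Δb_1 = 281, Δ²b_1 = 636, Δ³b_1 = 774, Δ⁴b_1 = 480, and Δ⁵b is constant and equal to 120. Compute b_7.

Build the table forward from the leading diagonal:
Δ⁵: 120  120  120  120  120  120  120
Δ⁴: 480  600  720  840  960  1080  1200
Δ³: 774  1254  1854  2574  3414  4374  5454
Δ²: 636  1410  2664  4518  7092  10506  14880
Δ: 281  917  2327  4991  9509  16601  27107
b: 63  344  1261  3588  8579  18088  34689

34689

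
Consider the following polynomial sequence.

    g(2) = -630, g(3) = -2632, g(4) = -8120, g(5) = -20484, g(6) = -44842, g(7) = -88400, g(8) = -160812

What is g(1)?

-92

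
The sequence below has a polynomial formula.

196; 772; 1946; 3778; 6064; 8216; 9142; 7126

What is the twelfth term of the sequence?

-93238

576  1174  1832  2286  2152  926  -2016
598  658  454  -134  -1226  -2942
60  -204  -588  -1092  -1716
-264  -384  -504  -624
-120  -120  -120
Constant fifth difference = -120, so extend:
-624 − 120 = -744;  -1716 − 744 = -2460;  -2942 − 2460 = -5402;  -2016 − 5402 = -7418;  7126 − 7418 = -292
-744 − 120 = -864;  -2460 − 864 = -3324;  -5402 − 3324 = -8726;  -7418 − 8726 = -16144;  -292 − 16144 = -16436
-864 − 120 = -984;  -3324 − 984 = -4308;  -8726 − 4308 = -13034;  -16144 − 13034 = -29178;  -16436 − 29178 = -45614
-984 − 120 = -1104;  -4308 − 1104 = -5412;  -13034 − 5412 = -18446;  -29178 − 18446 = -47624;  -45614 − 47624 = -93238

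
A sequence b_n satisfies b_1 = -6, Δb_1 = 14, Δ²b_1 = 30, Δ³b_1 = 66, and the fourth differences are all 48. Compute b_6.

1264

Build the table forward from the leading diagonal:
Fourth differences: 48  48  48  48  48  48
Third differences: 66  114  162  210  258  306
Second differences: 30  96  210  372  582  840
First differences: 14  44  140  350  722  1304
b: -6  8  52  192  542  1264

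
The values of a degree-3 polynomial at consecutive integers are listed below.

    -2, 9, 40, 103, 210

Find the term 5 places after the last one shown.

1825

First differences: 11, 31, 63, 107
Second differences: 20, 32, 44
Third differences: 12, 12
Constant third difference = 12, so extend:
44 + 12 = 56;  107 + 56 = 163;  210 + 163 = 373
56 + 12 = 68;  163 + 68 = 231;  373 + 231 = 604
68 + 12 = 80;  231 + 80 = 311;  604 + 311 = 915
80 + 12 = 92;  311 + 92 = 403;  915 + 403 = 1318
92 + 12 = 104;  403 + 104 = 507;  1318 + 507 = 1825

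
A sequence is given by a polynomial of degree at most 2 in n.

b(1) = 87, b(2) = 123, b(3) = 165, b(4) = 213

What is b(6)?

327

D1: 36  42  48
D2: 6  6
Second differences constant at 6.
48 + 6 = 54;  213 + 54 = 267
54 + 6 = 60;  267 + 60 = 327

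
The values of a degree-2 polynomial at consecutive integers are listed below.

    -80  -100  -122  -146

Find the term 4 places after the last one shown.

-262

D1: -20  -22  -24
D2: -2  -2
Second differences constant at -2.
-24 − 2 = -26;  -146 − 26 = -172
-26 − 2 = -28;  -172 − 28 = -200
-28 − 2 = -30;  -200 − 30 = -230
-30 − 2 = -32;  -230 − 32 = -262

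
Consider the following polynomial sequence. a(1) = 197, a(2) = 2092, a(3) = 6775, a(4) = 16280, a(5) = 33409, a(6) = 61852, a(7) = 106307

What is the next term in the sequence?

172600

D1: 1895, 4683, 9505, 17129, 28443, 44455
D2: 2788, 4822, 7624, 11314, 16012
D3: 2034, 2802, 3690, 4698
D4: 768, 888, 1008
D5: 120, 120
Constant fifth difference = 120, so extend:
1008 + 120 = 1128;  4698 + 1128 = 5826;  16012 + 5826 = 21838;  44455 + 21838 = 66293;  106307 + 66293 = 172600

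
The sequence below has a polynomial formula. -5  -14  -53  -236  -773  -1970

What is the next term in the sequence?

-4229

Δ: -9  -39  -183  -537  -1197
Δ²: -30  -144  -354  -660
Δ³: -114  -210  -306
Δ⁴: -96  -96
Constant fourth difference = -96, so extend:
-306 − 96 = -402;  -660 − 402 = -1062;  -1197 − 1062 = -2259;  -1970 − 2259 = -4229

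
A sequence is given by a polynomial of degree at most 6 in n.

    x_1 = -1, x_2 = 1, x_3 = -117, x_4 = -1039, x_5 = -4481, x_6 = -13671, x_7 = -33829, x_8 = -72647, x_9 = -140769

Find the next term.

Δ: 2 , -118 , -922 , -3442 , -9190 , -20158 , -38818 , -68122
Δ²: -120 , -804 , -2520 , -5748 , -10968 , -18660 , -29304
Δ³: -684 , -1716 , -3228 , -5220 , -7692 , -10644
Δ⁴: -1032 , -1512 , -1992 , -2472 , -2952
Δ⁵: -480 , -480 , -480 , -480
Constant fifth difference = -480, so extend:
-2952 − 480 = -3432;  -10644 − 3432 = -14076;  -29304 − 14076 = -43380;  -68122 − 43380 = -111502;  -140769 − 111502 = -252271

-252271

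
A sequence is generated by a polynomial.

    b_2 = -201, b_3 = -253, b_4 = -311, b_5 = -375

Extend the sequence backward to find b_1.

Δ: -52, -58, -64
Δ²: -6, -6
The second differences are constant at -6.
Work back: -52 + 6 = -46;  -201 + 46 = -155

-155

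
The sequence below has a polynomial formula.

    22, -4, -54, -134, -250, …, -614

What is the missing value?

-408

Using the first 5 terms:
-26, -50, -80, -116
-24, -30, -36
-6, -6
Constant third difference = -6.
Extend forward: -36 − 6 = -42;  -116 − 42 = -158;  -250 − 158 = -408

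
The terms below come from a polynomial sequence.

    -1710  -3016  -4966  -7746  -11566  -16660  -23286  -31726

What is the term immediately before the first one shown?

First differences: -1306  -1950  -2780  -3820  -5094  -6626  -8440
Second differences: -644  -830  -1040  -1274  -1532  -1814
Third differences: -186  -210  -234  -258  -282
Fourth differences: -24  -24  -24  -24
The fourth differences are constant at -24.
Work back: -186 + 24 = -162;  -644 + 162 = -482;  -1306 + 482 = -824;  -1710 + 824 = -886

-886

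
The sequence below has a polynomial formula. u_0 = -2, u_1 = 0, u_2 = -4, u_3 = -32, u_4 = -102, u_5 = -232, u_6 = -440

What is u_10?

-2412

First differences: 2  -4  -28  -70  -130  -208
Second differences: -6  -24  -42  -60  -78
Third differences: -18  -18  -18  -18
Constant third difference = -18, so extend:
-78 − 18 = -96;  -208 − 96 = -304;  -440 − 304 = -744
-96 − 18 = -114;  -304 − 114 = -418;  -744 − 418 = -1162
-114 − 18 = -132;  -418 − 132 = -550;  -1162 − 550 = -1712
-132 − 18 = -150;  -550 − 150 = -700;  -1712 − 700 = -2412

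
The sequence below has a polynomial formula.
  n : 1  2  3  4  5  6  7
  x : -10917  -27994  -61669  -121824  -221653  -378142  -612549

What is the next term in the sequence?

-950884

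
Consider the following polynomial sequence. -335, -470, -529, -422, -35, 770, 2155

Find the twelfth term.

25130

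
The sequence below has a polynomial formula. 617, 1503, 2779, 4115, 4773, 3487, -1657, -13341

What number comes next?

-35135

D1: 886 , 1276 , 1336 , 658 , -1286 , -5144 , -11684
D2: 390 , 60 , -678 , -1944 , -3858 , -6540
D3: -330 , -738 , -1266 , -1914 , -2682
D4: -408 , -528 , -648 , -768
D5: -120 , -120 , -120
Fifth differences constant at -120.
-768 − 120 = -888;  -2682 − 888 = -3570;  -6540 − 3570 = -10110;  -11684 − 10110 = -21794;  -13341 − 21794 = -35135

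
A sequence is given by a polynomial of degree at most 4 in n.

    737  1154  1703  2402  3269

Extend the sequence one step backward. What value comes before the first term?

First differences: 417, 549, 699, 867
Second differences: 132, 150, 168
Third differences: 18, 18
The third differences are constant at 18.
Work back: 132 − 18 = 114;  417 − 114 = 303;  737 − 303 = 434

434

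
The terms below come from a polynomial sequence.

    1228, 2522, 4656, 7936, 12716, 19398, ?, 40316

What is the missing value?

28432

Using the first 6 terms:
First differences: 1294  2134  3280  4780  6682
Second differences: 840  1146  1500  1902
Third differences: 306  354  402
Fourth differences: 48  48
Constant fourth difference = 48.
Extend forward: 402 + 48 = 450;  1902 + 450 = 2352;  6682 + 2352 = 9034;  19398 + 9034 = 28432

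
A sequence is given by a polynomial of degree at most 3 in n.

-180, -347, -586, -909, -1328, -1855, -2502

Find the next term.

-167 , -239 , -323 , -419 , -527 , -647
-72 , -84 , -96 , -108 , -120
-12 , -12 , -12 , -12
Constant third difference = -12, so extend:
-120 − 12 = -132;  -647 − 132 = -779;  -2502 − 779 = -3281

-3281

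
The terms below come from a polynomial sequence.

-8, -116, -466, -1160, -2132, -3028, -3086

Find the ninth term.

Δ: -108  -350  -694  -972  -896  -58
Δ²: -242  -344  -278  76  838
Δ³: -102  66  354  762
Δ⁴: 168  288  408
Δ⁵: 120  120
Constant fifth difference = 120, so extend:
408 + 120 = 528;  762 + 528 = 1290;  838 + 1290 = 2128;  -58 + 2128 = 2070;  -3086 + 2070 = -1016
528 + 120 = 648;  1290 + 648 = 1938;  2128 + 1938 = 4066;  2070 + 4066 = 6136;  -1016 + 6136 = 5120

5120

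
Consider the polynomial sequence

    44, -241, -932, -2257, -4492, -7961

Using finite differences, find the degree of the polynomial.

4

D1: -285, -691, -1325, -2235, -3469
D2: -406, -634, -910, -1234
D3: -228, -276, -324
D4: -48, -48
The fourth differences are constant, so the polynomial has degree 4.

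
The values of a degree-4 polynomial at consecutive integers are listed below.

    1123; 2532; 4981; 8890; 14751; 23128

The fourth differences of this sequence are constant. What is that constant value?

72

First differences: 1409, 2449, 3909, 5861, 8377
Second differences: 1040, 1460, 1952, 2516
Third differences: 420, 492, 564
Fourth differences: 72, 72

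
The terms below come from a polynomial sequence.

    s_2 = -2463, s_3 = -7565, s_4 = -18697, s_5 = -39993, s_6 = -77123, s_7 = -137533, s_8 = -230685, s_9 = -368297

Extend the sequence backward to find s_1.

D1: -5102  -11132  -21296  -37130  -60410  -93152  -137612
D2: -6030  -10164  -15834  -23280  -32742  -44460
D3: -4134  -5670  -7446  -9462  -11718
D4: -1536  -1776  -2016  -2256
D5: -240  -240  -240
The fifth differences are constant at -240.
Work back: -1536 + 240 = -1296;  -4134 + 1296 = -2838;  -6030 + 2838 = -3192;  -5102 + 3192 = -1910;  -2463 + 1910 = -553

-553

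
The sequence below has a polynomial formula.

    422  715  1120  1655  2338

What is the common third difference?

D1: 293, 405, 535, 683
D2: 112, 130, 148
D3: 18, 18

18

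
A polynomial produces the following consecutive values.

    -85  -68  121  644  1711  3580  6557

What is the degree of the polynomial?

4

17, 189, 523, 1067, 1869, 2977
172, 334, 544, 802, 1108
162, 210, 258, 306
48, 48, 48
The fourth differences are constant, so the polynomial has degree 4.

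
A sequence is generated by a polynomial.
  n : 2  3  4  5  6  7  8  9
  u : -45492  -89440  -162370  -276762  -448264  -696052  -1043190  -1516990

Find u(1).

-20854

-43948  -72930  -114392  -171502  -247788  -347138  -473800
-28982  -41462  -57110  -76286  -99350  -126662
-12480  -15648  -19176  -23064  -27312
-3168  -3528  -3888  -4248
-360  -360  -360
The fifth differences are constant at -360.
Work back: -3168 + 360 = -2808;  -12480 + 2808 = -9672;  -28982 + 9672 = -19310;  -43948 + 19310 = -24638;  -45492 + 24638 = -20854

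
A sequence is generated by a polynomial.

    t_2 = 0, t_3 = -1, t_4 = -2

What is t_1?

1

Δ: -1, -1
The first differences are constant at -1.
Work back: 0 + 1 = 1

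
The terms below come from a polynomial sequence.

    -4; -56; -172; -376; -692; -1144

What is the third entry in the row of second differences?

Δ: -52, -116, -204, -316, -452
Δ²: -64, -88, -112, -136
Δ³: -24, -24, -24

-112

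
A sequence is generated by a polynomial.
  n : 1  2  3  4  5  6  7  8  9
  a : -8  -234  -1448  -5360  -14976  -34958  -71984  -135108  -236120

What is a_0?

4

-226, -1214, -3912, -9616, -19982, -37026, -63124, -101012
-988, -2698, -5704, -10366, -17044, -26098, -37888
-1710, -3006, -4662, -6678, -9054, -11790
-1296, -1656, -2016, -2376, -2736
-360, -360, -360, -360
The fifth differences are constant at -360.
Work back: -1296 + 360 = -936;  -1710 + 936 = -774;  -988 + 774 = -214;  -226 + 214 = -12;  -8 + 12 = 4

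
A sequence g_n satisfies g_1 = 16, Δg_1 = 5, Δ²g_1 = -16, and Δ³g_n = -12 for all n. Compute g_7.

-434

Build the table forward from the leading diagonal:
Third differences: -12  -12  -12  -12  -12  -12  -12
Second differences: -16  -28  -40  -52  -64  -76  -88
First differences: 5  -11  -39  -79  -131  -195  -271
g: 16  21  10  -29  -108  -239  -434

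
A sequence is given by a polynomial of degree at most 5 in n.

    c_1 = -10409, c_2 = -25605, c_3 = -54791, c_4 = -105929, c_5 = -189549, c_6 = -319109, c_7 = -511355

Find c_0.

-3449

Δ: -15196, -29186, -51138, -83620, -129560, -192246
Δ²: -13990, -21952, -32482, -45940, -62686
Δ³: -7962, -10530, -13458, -16746
Δ⁴: -2568, -2928, -3288
Δ⁵: -360, -360
The fifth differences are constant at -360.
Work back: -2568 + 360 = -2208;  -7962 + 2208 = -5754;  -13990 + 5754 = -8236;  -15196 + 8236 = -6960;  -10409 + 6960 = -3449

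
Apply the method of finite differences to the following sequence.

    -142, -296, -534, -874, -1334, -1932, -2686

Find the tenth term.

-6064

Δ: -154, -238, -340, -460, -598, -754
Δ²: -84, -102, -120, -138, -156
Δ³: -18, -18, -18, -18
Constant third difference = -18, so extend:
-156 − 18 = -174;  -754 − 174 = -928;  -2686 − 928 = -3614
-174 − 18 = -192;  -928 − 192 = -1120;  -3614 − 1120 = -4734
-192 − 18 = -210;  -1120 − 210 = -1330;  -4734 − 1330 = -6064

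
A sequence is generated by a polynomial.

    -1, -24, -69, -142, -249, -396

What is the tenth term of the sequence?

-1504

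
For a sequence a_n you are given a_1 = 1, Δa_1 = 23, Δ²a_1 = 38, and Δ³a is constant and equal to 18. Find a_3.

85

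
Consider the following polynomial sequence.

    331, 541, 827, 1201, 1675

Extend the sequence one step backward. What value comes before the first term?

Δ: 210  286  374  474
Δ²: 76  88  100
Δ³: 12  12
The third differences are constant at 12.
Work back: 76 − 12 = 64;  210 − 64 = 146;  331 − 146 = 185

185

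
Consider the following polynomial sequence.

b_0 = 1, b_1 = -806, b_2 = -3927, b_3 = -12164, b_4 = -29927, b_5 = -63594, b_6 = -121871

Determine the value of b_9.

D1: -807, -3121, -8237, -17763, -33667, -58277
D2: -2314, -5116, -9526, -15904, -24610
D3: -2802, -4410, -6378, -8706
D4: -1608, -1968, -2328
D5: -360, -360
The fifth differences are constant (-360).
-2328 − 360 = -2688;  -8706 − 2688 = -11394;  -24610 − 11394 = -36004;  -58277 − 36004 = -94281;  -121871 − 94281 = -216152
-2688 − 360 = -3048;  -11394 − 3048 = -14442;  -36004 − 14442 = -50446;  -94281 − 50446 = -144727;  -216152 − 144727 = -360879
-3048 − 360 = -3408;  -14442 − 3408 = -17850;  -50446 − 17850 = -68296;  -144727 − 68296 = -213023;  -360879 − 213023 = -573902

-573902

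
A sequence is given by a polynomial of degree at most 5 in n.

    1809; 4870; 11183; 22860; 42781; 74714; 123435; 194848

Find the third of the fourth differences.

1008

D1: 3061, 6313, 11677, 19921, 31933, 48721, 71413
D2: 3252, 5364, 8244, 12012, 16788, 22692
D3: 2112, 2880, 3768, 4776, 5904
D4: 768, 888, 1008, 1128
D5: 120, 120, 120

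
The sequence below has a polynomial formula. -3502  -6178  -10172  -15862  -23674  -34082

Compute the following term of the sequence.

-47608

-2676 , -3994 , -5690 , -7812 , -10408
-1318 , -1696 , -2122 , -2596
-378 , -426 , -474
-48 , -48
Constant fourth difference = -48, so extend:
-474 − 48 = -522;  -2596 − 522 = -3118;  -10408 − 3118 = -13526;  -34082 − 13526 = -47608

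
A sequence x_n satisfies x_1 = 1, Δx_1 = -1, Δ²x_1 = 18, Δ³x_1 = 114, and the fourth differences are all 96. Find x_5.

657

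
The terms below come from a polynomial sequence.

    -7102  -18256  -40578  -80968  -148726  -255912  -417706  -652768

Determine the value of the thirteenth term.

-3869158

D1: -11154, -22322, -40390, -67758, -107186, -161794, -235062
D2: -11168, -18068, -27368, -39428, -54608, -73268
D3: -6900, -9300, -12060, -15180, -18660
D4: -2400, -2760, -3120, -3480
D5: -360, -360, -360
Fifth differences constant at -360.
-3480 − 360 = -3840;  -18660 − 3840 = -22500;  -73268 − 22500 = -95768;  -235062 − 95768 = -330830;  -652768 − 330830 = -983598
-3840 − 360 = -4200;  -22500 − 4200 = -26700;  -95768 − 26700 = -122468;  -330830 − 122468 = -453298;  -983598 − 453298 = -1436896
-4200 − 360 = -4560;  -26700 − 4560 = -31260;  -122468 − 31260 = -153728;  -453298 − 153728 = -607026;  -1436896 − 607026 = -2043922
-4560 − 360 = -4920;  -31260 − 4920 = -36180;  -153728 − 36180 = -189908;  -607026 − 189908 = -796934;  -2043922 − 796934 = -2840856
-4920 − 360 = -5280;  -36180 − 5280 = -41460;  -189908 − 41460 = -231368;  -796934 − 231368 = -1028302;  -2840856 − 1028302 = -3869158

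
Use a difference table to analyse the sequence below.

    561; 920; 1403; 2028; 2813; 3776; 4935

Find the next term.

6308

Δ: 359, 483, 625, 785, 963, 1159
Δ²: 124, 142, 160, 178, 196
Δ³: 18, 18, 18, 18
Constant third difference = 18, so extend:
196 + 18 = 214;  1159 + 214 = 1373;  4935 + 1373 = 6308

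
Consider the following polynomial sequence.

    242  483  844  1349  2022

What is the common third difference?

First differences: 241, 361, 505, 673
Second differences: 120, 144, 168
Third differences: 24, 24

24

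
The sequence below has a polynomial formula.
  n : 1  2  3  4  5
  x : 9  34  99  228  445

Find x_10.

25, 65, 129, 217
40, 64, 88
24, 24
Third differences constant at 24.
88 + 24 = 112;  217 + 112 = 329;  445 + 329 = 774
112 + 24 = 136;  329 + 136 = 465;  774 + 465 = 1239
136 + 24 = 160;  465 + 160 = 625;  1239 + 625 = 1864
160 + 24 = 184;  625 + 184 = 809;  1864 + 809 = 2673
184 + 24 = 208;  809 + 208 = 1017;  2673 + 1017 = 3690

3690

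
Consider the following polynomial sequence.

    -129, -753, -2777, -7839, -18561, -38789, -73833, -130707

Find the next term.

-218369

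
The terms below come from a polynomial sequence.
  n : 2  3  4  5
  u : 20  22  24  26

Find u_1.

18

Δ: 2  2  2
The first differences are constant at 2.
Work back: 20 − 2 = 18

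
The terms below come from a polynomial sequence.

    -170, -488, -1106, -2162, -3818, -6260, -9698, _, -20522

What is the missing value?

Using the first 7 terms:
-318  -618  -1056  -1656  -2442  -3438
-300  -438  -600  -786  -996
-138  -162  -186  -210
-24  -24  -24
Constant fourth difference = -24.
Extend forward: -210 − 24 = -234;  -996 − 234 = -1230;  -3438 − 1230 = -4668;  -9698 − 4668 = -14366

-14366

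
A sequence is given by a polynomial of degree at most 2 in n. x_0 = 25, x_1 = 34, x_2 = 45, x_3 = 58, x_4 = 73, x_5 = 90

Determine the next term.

9, 11, 13, 15, 17
2, 2, 2, 2
Constant second difference = 2, so extend:
17 + 2 = 19;  90 + 19 = 109

109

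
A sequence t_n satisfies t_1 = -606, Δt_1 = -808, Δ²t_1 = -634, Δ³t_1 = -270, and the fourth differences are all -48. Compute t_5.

-8770

Build the table forward from the leading diagonal:
Δ⁴: -48  -48  -48  -48  -48
Δ³: -270  -318  -366  -414  -462
Δ²: -634  -904  -1222  -1588  -2002
Δ: -808  -1442  -2346  -3568  -5156
t: -606  -1414  -2856  -5202  -8770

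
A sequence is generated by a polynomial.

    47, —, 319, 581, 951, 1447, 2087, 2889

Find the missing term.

Using the last 6 terms:
262, 370, 496, 640, 802
108, 126, 144, 162
18, 18, 18
Constant third difference = 18.
Extend backward: 108 − 18 = 90;  262 − 90 = 172;  319 − 172 = 147

147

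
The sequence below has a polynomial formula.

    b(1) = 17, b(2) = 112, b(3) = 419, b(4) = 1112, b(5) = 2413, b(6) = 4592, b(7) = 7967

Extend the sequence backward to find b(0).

Δ: 95, 307, 693, 1301, 2179, 3375
Δ²: 212, 386, 608, 878, 1196
Δ³: 174, 222, 270, 318
Δ⁴: 48, 48, 48
The fourth differences are constant at 48.
Work back: 174 − 48 = 126;  212 − 126 = 86;  95 − 86 = 9;  17 − 9 = 8

8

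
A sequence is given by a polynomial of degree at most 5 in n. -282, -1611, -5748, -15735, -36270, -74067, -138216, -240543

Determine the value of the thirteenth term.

Δ: -1329  -4137  -9987  -20535  -37797  -64149  -102327
Δ²: -2808  -5850  -10548  -17262  -26352  -38178
Δ³: -3042  -4698  -6714  -9090  -11826
Δ⁴: -1656  -2016  -2376  -2736
Δ⁵: -360  -360  -360
Constant fifth difference = -360, so extend:
-2736 − 360 = -3096;  -11826 − 3096 = -14922;  -38178 − 14922 = -53100;  -102327 − 53100 = -155427;  -240543 − 155427 = -395970
-3096 − 360 = -3456;  -14922 − 3456 = -18378;  -53100 − 18378 = -71478;  -155427 − 71478 = -226905;  -395970 − 226905 = -622875
-3456 − 360 = -3816;  -18378 − 3816 = -22194;  -71478 − 22194 = -93672;  -226905 − 93672 = -320577;  -622875 − 320577 = -943452
-3816 − 360 = -4176;  -22194 − 4176 = -26370;  -93672 − 26370 = -120042;  -320577 − 120042 = -440619;  -943452 − 440619 = -1384071
-4176 − 360 = -4536;  -26370 − 4536 = -30906;  -120042 − 30906 = -150948;  -440619 − 150948 = -591567;  -1384071 − 591567 = -1975638

-1975638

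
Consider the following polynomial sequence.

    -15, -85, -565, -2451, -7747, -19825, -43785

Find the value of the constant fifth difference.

D1: -70, -480, -1886, -5296, -12078, -23960
D2: -410, -1406, -3410, -6782, -11882
D3: -996, -2004, -3372, -5100
D4: -1008, -1368, -1728
D5: -360, -360

-360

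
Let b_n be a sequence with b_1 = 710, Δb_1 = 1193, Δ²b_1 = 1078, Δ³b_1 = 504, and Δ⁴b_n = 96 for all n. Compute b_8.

52699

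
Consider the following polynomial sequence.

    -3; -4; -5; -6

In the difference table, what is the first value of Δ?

Δ: -1, -1, -1

-1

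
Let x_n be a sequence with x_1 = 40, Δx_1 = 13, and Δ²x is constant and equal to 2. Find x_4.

Build the table forward from the leading diagonal:
Second differences: 2  2  2  2
First differences: 13  15  17  19
x: 40  53  68  85

85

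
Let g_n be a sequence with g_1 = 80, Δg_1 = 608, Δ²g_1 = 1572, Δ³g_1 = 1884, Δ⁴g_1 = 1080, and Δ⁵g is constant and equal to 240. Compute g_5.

20560

Build the table forward from the leading diagonal:
D5: 240, 240, 240, 240, 240
D4: 1080, 1320, 1560, 1800, 2040
D3: 1884, 2964, 4284, 5844, 7644
D2: 1572, 3456, 6420, 10704, 16548
D1: 608, 2180, 5636, 12056, 22760
g: 80, 688, 2868, 8504, 20560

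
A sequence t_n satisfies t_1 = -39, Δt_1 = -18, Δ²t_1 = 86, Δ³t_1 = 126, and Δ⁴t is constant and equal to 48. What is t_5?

Build the table forward from the leading diagonal:
Δ⁴: 48  48  48  48  48
Δ³: 126  174  222  270  318
Δ²: 86  212  386  608  878
Δ: -18  68  280  666  1274
t: -39  -57  11  291  957

957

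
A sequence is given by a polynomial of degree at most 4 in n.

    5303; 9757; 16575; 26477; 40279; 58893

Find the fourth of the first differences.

13802

First differences: 4454, 6818, 9902, 13802, 18614
Second differences: 2364, 3084, 3900, 4812
Third differences: 720, 816, 912
Fourth differences: 96, 96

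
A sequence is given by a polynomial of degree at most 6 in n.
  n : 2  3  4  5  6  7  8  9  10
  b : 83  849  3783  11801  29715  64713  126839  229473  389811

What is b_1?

-15

Δ: 766, 2934, 8018, 17914, 34998, 62126, 102634, 160338
Δ²: 2168, 5084, 9896, 17084, 27128, 40508, 57704
Δ³: 2916, 4812, 7188, 10044, 13380, 17196
Δ⁴: 1896, 2376, 2856, 3336, 3816
Δ⁵: 480, 480, 480, 480
The fifth differences are constant at 480.
Work back: 1896 − 480 = 1416;  2916 − 1416 = 1500;  2168 − 1500 = 668;  766 − 668 = 98;  83 − 98 = -15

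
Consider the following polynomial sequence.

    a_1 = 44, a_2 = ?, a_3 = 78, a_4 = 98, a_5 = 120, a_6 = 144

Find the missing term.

Using the last 4 terms:
20, 22, 24
2, 2
Constant second difference = 2.
Extend backward: 20 − 2 = 18;  78 − 18 = 60

60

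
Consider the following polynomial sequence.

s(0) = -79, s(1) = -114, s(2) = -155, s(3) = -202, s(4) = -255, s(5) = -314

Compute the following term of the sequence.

-379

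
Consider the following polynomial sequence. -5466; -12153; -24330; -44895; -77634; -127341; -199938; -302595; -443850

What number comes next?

-633729

Δ: -6687 , -12177 , -20565 , -32739 , -49707 , -72597 , -102657 , -141255
Δ²: -5490 , -8388 , -12174 , -16968 , -22890 , -30060 , -38598
Δ³: -2898 , -3786 , -4794 , -5922 , -7170 , -8538
Δ⁴: -888 , -1008 , -1128 , -1248 , -1368
Δ⁵: -120 , -120 , -120 , -120
Fifth differences constant at -120.
-1368 − 120 = -1488;  -8538 − 1488 = -10026;  -38598 − 10026 = -48624;  -141255 − 48624 = -189879;  -443850 − 189879 = -633729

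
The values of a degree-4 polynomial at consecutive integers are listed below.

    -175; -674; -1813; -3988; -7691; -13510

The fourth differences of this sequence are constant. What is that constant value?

-96

D1: -499, -1139, -2175, -3703, -5819
D2: -640, -1036, -1528, -2116
D3: -396, -492, -588
D4: -96, -96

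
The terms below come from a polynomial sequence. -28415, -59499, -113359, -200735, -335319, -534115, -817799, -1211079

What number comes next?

-1743055

First differences: -31084 , -53860 , -87376 , -134584 , -198796 , -283684 , -393280
Second differences: -22776 , -33516 , -47208 , -64212 , -84888 , -109596
Third differences: -10740 , -13692 , -17004 , -20676 , -24708
Fourth differences: -2952 , -3312 , -3672 , -4032
Fifth differences: -360 , -360 , -360
The fifth differences are constant (-360).
-4032 − 360 = -4392;  -24708 − 4392 = -29100;  -109596 − 29100 = -138696;  -393280 − 138696 = -531976;  -1211079 − 531976 = -1743055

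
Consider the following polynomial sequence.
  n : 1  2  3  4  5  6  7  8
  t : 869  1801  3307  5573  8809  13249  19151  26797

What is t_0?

D1: 932  1506  2266  3236  4440  5902  7646
D2: 574  760  970  1204  1462  1744
D3: 186  210  234  258  282
D4: 24  24  24  24
The fourth differences are constant at 24.
Work back: 186 − 24 = 162;  574 − 162 = 412;  932 − 412 = 520;  869 − 520 = 349

349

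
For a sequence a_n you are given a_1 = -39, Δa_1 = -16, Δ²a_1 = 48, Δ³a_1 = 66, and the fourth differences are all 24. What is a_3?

Build the table forward from the leading diagonal:
D4: 24  24  24
D3: 66  90  114
D2: 48  114  204
D1: -16  32  146
a: -39  -55  -23

-23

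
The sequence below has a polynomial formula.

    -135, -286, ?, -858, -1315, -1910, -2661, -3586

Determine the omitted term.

Using the last 5 terms:
-457, -595, -751, -925
-138, -156, -174
-18, -18
Constant third difference = -18.
Extend backward: -138 + 18 = -120;  -457 + 120 = -337;  -858 + 337 = -521

-521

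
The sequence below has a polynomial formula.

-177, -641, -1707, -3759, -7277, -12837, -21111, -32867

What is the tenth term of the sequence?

-70377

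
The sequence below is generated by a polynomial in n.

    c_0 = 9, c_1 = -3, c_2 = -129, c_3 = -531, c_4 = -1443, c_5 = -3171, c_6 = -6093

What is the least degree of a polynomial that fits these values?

4

Δ: -12, -126, -402, -912, -1728, -2922
Δ²: -114, -276, -510, -816, -1194
Δ³: -162, -234, -306, -378
Δ⁴: -72, -72, -72
The fourth differences are constant, so the polynomial has degree 4.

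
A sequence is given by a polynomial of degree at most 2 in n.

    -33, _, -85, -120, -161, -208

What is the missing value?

Using the last 4 terms:
Δ: -35, -41, -47
Δ²: -6, -6
Constant second difference = -6.
Extend backward: -35 + 6 = -29;  -85 + 29 = -56

-56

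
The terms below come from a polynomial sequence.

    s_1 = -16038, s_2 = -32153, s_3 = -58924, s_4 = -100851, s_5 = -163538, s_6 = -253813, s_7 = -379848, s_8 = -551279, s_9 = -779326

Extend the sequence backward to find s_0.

First differences: -16115  -26771  -41927  -62687  -90275  -126035  -171431  -228047
Second differences: -10656  -15156  -20760  -27588  -35760  -45396  -56616
Third differences: -4500  -5604  -6828  -8172  -9636  -11220
Fourth differences: -1104  -1224  -1344  -1464  -1584
Fifth differences: -120  -120  -120  -120
The fifth differences are constant at -120.
Work back: -1104 + 120 = -984;  -4500 + 984 = -3516;  -10656 + 3516 = -7140;  -16115 + 7140 = -8975;  -16038 + 8975 = -7063

-7063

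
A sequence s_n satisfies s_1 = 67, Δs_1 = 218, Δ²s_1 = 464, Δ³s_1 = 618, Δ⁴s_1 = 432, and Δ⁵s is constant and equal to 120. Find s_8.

Build the table forward from the leading diagonal:
Fifth differences: 120  120  120  120  120  120  120  120
Fourth differences: 432  552  672  792  912  1032  1152  1272
Third differences: 618  1050  1602  2274  3066  3978  5010  6162
Second differences: 464  1082  2132  3734  6008  9074  13052  18062
First differences: 218  682  1764  3896  7630  13638  22712  35764
s: 67  285  967  2731  6627  14257  27895  50607

50607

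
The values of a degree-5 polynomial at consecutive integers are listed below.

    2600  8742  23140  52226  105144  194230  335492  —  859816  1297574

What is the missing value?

549090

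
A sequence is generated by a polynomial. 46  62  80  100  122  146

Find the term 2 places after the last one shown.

200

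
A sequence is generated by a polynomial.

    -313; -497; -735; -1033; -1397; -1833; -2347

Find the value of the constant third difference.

-6

First differences: -184, -238, -298, -364, -436, -514
Second differences: -54, -60, -66, -72, -78
Third differences: -6, -6, -6, -6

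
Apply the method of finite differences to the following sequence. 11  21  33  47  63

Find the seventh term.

D1: 10, 12, 14, 16
D2: 2, 2, 2
The second differences are constant (2).
16 + 2 = 18;  63 + 18 = 81
18 + 2 = 20;  81 + 20 = 101

101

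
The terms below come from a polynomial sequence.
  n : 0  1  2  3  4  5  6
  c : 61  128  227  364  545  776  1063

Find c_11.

3548

Δ: 67  99  137  181  231  287
Δ²: 32  38  44  50  56
Δ³: 6  6  6  6
Third differences constant at 6.
56 + 6 = 62;  287 + 62 = 349;  1063 + 349 = 1412
62 + 6 = 68;  349 + 68 = 417;  1412 + 417 = 1829
68 + 6 = 74;  417 + 74 = 491;  1829 + 491 = 2320
74 + 6 = 80;  491 + 80 = 571;  2320 + 571 = 2891
80 + 6 = 86;  571 + 86 = 657;  2891 + 657 = 3548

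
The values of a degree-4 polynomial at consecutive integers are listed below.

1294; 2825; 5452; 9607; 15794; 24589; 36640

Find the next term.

52667

First differences: 1531, 2627, 4155, 6187, 8795, 12051
Second differences: 1096, 1528, 2032, 2608, 3256
Third differences: 432, 504, 576, 648
Fourth differences: 72, 72, 72
Constant fourth difference = 72, so extend:
648 + 72 = 720;  3256 + 720 = 3976;  12051 + 3976 = 16027;  36640 + 16027 = 52667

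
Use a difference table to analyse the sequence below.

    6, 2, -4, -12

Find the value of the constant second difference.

-2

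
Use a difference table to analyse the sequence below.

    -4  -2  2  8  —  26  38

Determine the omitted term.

16

Using the first 4 terms:
Δ: 2  4  6
Δ²: 2  2
Constant second difference = 2.
Extend forward: 6 + 2 = 8;  8 + 8 = 16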